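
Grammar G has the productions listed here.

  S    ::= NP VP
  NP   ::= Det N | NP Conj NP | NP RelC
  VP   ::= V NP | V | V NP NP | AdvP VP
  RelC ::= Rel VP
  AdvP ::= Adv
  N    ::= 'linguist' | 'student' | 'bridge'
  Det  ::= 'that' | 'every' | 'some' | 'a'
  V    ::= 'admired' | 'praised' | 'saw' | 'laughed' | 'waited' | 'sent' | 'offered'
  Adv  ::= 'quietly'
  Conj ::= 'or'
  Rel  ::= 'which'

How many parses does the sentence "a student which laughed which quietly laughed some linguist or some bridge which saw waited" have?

5

Two of the 5 distinct bracketings:
[S [NP [NP [NP [NP [Det a] [N student]] [RelC [Rel which] [VP [V laughed]]]] [RelC [Rel which] [VP [AdvP [Adv quietly]] [VP [V laughed] [NP [Det some] [N linguist]]]]]] [Conj or] [NP [NP [Det some] [N bridge]] [RelC [Rel which] [VP [V saw]]]]] [VP [V waited]]]
[S [NP [NP [NP [Det a] [N student]] [RelC [Rel which] [VP [V laughed]]]] [RelC [Rel which] [VP [AdvP [Adv quietly]] [VP [V laughed] [NP [NP [Det some] [N linguist]] [Conj or] [NP [NP [Det some] [N bridge]] [RelC [Rel which] [VP [V saw]]]]]]]]] [VP [V waited]]]
The trees differ in how a recursive rule is bracketed over the same span.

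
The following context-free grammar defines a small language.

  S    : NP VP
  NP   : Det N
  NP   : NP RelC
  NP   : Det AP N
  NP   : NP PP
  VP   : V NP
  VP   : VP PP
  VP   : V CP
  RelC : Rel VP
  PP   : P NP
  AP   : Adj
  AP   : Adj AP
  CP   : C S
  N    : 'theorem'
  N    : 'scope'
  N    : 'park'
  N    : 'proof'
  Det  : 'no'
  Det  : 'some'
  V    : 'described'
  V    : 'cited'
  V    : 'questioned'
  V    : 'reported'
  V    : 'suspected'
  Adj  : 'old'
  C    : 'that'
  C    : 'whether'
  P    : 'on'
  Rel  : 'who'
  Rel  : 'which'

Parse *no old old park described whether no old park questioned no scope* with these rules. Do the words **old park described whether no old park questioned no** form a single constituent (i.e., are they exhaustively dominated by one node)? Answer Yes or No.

[S [NP [Det no] [AP [Adj old] [AP [Adj old]]] [N park]] [VP [V described] [CP [C whether] [S [NP [Det no] [AP [Adj old]] [N park]] [VP [V questioned] [NP [Det no] [N scope]]]]]]]
The smallest constituent containing 'old park described whether no old park questioned no' is the S spanning 'no old old park described whether no old park questioned no scope'; no single node in the tree dominates exactly the given words.

No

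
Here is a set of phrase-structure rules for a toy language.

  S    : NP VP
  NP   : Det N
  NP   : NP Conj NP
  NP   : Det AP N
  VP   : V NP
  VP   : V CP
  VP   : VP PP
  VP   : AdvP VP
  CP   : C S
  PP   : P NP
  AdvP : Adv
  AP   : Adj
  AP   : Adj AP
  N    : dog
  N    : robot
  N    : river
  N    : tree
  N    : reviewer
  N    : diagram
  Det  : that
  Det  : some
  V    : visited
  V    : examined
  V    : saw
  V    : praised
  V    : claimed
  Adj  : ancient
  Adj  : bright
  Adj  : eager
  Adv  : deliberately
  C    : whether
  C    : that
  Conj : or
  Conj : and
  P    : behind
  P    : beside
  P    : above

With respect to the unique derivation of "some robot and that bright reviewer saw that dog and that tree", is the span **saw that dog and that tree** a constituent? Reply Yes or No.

Yes

[S [NP [NP [Det some] [N robot]] [Conj and] [NP [Det that] [AP [Adj bright]] [N reviewer]]] [VP [V saw] [NP [NP [Det that] [N dog]] [Conj and] [NP [Det that] [N tree]]]]]
The words 'saw that dog and that tree' are exhaustively dominated by a single VP node (built by VP → V NP), so they form a constituent.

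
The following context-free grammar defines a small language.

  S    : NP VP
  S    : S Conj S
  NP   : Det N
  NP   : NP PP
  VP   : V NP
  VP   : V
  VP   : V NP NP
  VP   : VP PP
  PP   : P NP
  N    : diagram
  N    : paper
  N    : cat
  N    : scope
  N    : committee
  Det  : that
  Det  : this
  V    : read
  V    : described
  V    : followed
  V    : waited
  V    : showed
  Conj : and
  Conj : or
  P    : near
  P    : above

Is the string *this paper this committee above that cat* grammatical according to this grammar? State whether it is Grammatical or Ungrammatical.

Ungrammatical

For S → NP VP, the only prefix that parses as NP is 'this paper', but the remainder 'this committee above that cat' is not a VP under these rules. The alternative S rule S → S Conj S likewise has no satisfying split.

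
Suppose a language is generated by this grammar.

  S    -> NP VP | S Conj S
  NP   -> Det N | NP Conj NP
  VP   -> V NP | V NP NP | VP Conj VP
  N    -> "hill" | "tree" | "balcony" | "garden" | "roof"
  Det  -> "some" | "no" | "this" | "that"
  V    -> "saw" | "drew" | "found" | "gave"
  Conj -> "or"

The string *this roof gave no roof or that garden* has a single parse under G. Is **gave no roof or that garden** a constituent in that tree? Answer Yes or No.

[S [NP [Det this] [N roof]] [VP [V gave] [NP [NP [Det no] [N roof]] [Conj or] [NP [Det that] [N garden]]]]]
The words 'gave no roof or that garden' are exhaustively dominated by a single VP node (built by VP → V NP), so they form a constituent.

Yes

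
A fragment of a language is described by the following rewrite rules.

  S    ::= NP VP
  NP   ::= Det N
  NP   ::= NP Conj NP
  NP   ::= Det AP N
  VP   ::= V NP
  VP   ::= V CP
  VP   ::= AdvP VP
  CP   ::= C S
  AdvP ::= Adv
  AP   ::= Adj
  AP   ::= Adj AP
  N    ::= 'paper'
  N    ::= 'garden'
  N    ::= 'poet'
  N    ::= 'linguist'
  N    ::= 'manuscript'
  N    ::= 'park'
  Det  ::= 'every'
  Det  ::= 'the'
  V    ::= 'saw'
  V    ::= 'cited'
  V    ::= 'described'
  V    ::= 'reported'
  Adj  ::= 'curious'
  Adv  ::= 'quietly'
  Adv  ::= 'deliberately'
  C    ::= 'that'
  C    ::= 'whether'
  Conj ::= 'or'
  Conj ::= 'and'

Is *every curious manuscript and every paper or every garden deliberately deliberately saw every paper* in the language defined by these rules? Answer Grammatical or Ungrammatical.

[S [NP [NP [Det every] [AP [Adj curious]] [N manuscript]] [Conj and] [NP [NP [Det every] [N paper]] [Conj or] [NP [Det every] [N garden]]]] [VP [AdvP [Adv deliberately]] [VP [AdvP [Adv deliberately]] [VP [V saw] [NP [Det every] [N paper]]]]]]
The bracketing above is licensed at every node by one of the given productions, with S at the root.

Grammatical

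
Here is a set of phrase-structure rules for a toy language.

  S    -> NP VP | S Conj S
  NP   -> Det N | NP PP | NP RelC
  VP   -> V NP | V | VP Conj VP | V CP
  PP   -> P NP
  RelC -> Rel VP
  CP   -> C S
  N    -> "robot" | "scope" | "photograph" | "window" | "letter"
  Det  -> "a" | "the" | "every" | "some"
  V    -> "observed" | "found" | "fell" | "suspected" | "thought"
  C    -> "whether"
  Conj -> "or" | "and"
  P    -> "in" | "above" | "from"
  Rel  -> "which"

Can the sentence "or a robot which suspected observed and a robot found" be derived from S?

For S → NP VP, no prefix of the string parses as an NP. The alternative S rule S → S Conj S likewise has no satisfying split.

Ungrammatical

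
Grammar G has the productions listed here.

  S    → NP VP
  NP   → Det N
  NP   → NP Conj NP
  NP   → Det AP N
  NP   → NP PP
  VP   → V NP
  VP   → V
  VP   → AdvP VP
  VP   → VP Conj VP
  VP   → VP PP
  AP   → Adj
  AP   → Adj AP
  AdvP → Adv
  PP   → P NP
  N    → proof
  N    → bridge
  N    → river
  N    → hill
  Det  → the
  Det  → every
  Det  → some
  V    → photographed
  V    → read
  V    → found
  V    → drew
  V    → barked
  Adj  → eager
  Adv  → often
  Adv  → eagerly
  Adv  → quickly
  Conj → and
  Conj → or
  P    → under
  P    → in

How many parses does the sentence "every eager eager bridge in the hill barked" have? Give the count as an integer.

1

[S [NP [NP [Det every] [AP [Adj eager] [AP [Adj eager]]] [N bridge]] [PP [P in] [NP [Det the] [N hill]]]] [VP [V barked]]]
No rule offers an alternative attachment or grouping for any span, so this is the only derivation.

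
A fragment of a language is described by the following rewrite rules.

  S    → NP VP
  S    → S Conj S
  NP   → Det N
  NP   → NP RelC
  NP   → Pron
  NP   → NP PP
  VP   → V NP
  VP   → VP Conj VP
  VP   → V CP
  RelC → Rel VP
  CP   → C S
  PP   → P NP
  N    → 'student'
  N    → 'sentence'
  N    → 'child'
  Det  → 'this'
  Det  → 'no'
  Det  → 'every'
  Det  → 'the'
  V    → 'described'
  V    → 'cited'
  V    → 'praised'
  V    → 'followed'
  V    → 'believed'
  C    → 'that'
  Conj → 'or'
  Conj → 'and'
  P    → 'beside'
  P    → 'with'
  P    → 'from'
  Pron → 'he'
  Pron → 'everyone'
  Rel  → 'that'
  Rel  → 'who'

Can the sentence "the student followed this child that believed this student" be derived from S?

Grammatical

S
  NP
    Det: the
    N: student
  VP
    V: followed
    NP
      NP
        Det: this
        N: child
      RelC
        Rel: that
        VP
          V: believed
          NP
            Det: this
            N: student
The bracketing above is licensed at every node by one of the given productions, with S at the root.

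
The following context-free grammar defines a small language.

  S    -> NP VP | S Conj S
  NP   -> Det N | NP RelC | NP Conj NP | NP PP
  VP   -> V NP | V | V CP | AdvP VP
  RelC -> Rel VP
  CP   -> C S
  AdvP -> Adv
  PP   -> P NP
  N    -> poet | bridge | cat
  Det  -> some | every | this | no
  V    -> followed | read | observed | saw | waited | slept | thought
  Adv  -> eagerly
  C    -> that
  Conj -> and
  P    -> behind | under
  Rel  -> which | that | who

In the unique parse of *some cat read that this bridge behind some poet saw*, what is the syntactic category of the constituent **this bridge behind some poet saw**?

S

S
  NP
    Det: some
    N: cat
  VP
    V: read
    CP
      C: that
      S
        NP
          NP
            Det: this
            N: bridge
          PP
            P: behind
            NP
              Det: some
              N: poet
        VP
          V: saw
The span 'this bridge behind some poet saw' is the S node built by S → NP VP.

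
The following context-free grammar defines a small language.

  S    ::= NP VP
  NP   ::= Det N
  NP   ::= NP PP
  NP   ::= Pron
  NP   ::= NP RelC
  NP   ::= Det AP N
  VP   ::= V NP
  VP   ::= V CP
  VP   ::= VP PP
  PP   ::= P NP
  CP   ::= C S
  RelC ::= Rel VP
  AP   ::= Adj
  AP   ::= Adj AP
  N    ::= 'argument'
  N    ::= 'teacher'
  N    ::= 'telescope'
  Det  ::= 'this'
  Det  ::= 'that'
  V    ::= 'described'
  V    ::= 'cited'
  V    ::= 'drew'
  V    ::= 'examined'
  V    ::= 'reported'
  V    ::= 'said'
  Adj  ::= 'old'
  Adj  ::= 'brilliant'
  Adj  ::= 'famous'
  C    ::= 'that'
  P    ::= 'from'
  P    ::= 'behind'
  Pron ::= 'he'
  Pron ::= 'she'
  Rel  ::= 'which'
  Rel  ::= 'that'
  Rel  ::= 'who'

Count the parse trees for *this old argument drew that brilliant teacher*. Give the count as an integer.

1

[S [NP [Det this] [AP [Adj old]] [N argument]] [VP [V drew] [NP [Det that] [AP [Adj brilliant]] [N teacher]]]]
No rule offers an alternative attachment or grouping for any span, so this is the only derivation.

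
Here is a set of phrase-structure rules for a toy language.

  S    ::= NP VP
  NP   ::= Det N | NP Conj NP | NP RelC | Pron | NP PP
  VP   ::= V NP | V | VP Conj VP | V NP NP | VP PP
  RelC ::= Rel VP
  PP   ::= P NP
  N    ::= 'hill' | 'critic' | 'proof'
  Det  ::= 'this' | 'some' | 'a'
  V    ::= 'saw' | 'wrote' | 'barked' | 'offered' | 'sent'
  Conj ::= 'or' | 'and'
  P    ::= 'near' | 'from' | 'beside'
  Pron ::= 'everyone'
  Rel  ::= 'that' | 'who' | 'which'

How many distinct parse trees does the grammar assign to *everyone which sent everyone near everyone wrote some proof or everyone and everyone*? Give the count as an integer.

Two of the 6 distinct bracketings:
[S [NP [NP [Pron everyone]] [RelC [Rel which] [VP [V sent] [NP [NP [Pron everyone]] [PP [P near] [NP [Pron everyone]]]]]]] [VP [V wrote] [NP [NP [Det some] [N proof]] [Conj or] [NP [NP [Pron everyone]] [Conj and] [NP [Pron everyone]]]]]]
[S [NP [NP [Pron everyone]] [RelC [Rel which] [VP [V sent] [NP [NP [Pron everyone]] [PP [P near] [NP [Pron everyone]]]]]]] [VP [V wrote] [NP [NP [NP [Det some] [N proof]] [Conj or] [NP [Pron everyone]]] [Conj and] [NP [Pron everyone]]]]]
The trees differ in how a recursive rule is bracketed over the same span.

6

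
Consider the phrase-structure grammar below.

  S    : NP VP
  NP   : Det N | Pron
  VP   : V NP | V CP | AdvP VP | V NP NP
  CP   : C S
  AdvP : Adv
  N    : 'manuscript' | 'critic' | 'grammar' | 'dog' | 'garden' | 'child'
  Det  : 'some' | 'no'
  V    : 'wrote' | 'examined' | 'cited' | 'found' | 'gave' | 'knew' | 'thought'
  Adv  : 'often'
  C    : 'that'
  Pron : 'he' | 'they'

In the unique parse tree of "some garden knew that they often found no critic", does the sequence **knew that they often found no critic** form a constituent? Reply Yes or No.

Yes

[S [NP [Det some] [N garden]] [VP [V knew] [CP [C that] [S [NP [Pron they]] [VP [AdvP [Adv often]] [VP [V found] [NP [Det no] [N critic]]]]]]]]
The words 'knew that they often found no critic' are exhaustively dominated by a single VP node (built by VP → V CP), so they form a constituent.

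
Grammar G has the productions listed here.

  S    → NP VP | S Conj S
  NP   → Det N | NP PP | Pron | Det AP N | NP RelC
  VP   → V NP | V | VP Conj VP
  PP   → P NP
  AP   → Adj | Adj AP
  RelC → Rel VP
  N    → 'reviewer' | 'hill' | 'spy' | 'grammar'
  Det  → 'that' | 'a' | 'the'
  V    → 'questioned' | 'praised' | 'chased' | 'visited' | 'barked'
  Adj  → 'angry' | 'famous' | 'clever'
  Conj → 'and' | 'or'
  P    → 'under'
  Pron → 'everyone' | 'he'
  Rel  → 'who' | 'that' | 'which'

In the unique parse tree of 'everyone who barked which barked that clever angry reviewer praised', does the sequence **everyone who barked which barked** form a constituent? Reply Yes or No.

No

[S [NP [NP [NP [Pron everyone]] [RelC [Rel who] [VP [V barked]]]] [RelC [Rel which] [VP [V barked] [NP [Det that] [AP [Adj clever] [AP [Adj angry]]] [N reviewer]]]]] [VP [V praised]]]
The smallest constituent containing 'everyone who barked which barked' is the NP spanning 'everyone who barked which barked that clever angry reviewer'; no single node in the tree dominates exactly the given words.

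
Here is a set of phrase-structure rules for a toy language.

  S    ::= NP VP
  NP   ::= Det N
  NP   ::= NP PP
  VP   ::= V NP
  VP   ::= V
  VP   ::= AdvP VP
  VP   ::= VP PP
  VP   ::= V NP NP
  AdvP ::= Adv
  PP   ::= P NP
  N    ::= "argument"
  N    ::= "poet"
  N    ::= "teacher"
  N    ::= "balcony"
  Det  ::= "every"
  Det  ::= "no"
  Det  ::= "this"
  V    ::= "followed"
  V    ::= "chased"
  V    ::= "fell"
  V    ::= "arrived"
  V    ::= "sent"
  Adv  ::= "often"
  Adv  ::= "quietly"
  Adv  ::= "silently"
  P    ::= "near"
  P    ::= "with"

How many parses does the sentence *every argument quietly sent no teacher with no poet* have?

3

Two of the 3 distinct bracketings:
[S [NP [Det every] [N argument]] [VP [AdvP [Adv quietly]] [VP [V sent] [NP [NP [Det no] [N teacher]] [PP [P with] [NP [Det no] [N poet]]]]]]]
[S [NP [Det every] [N argument]] [VP [AdvP [Adv quietly]] [VP [VP [V sent] [NP [Det no] [N teacher]]] [PP [P with] [NP [Det no] [N poet]]]]]]
The difference turns on whether NP → NP PP is used at the relevant span, versus an alternative expansion of NP.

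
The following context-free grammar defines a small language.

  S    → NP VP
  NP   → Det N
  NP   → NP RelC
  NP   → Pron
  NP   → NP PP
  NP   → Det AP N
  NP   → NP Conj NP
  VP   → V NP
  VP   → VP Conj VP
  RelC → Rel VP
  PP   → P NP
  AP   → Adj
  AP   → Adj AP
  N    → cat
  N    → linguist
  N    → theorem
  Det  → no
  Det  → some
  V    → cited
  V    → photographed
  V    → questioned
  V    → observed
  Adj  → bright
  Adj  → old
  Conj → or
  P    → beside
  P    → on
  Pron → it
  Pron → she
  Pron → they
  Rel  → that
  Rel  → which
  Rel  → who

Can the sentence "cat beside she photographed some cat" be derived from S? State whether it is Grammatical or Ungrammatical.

For S → NP VP, no prefix of the string parses as an NP.

Ungrammatical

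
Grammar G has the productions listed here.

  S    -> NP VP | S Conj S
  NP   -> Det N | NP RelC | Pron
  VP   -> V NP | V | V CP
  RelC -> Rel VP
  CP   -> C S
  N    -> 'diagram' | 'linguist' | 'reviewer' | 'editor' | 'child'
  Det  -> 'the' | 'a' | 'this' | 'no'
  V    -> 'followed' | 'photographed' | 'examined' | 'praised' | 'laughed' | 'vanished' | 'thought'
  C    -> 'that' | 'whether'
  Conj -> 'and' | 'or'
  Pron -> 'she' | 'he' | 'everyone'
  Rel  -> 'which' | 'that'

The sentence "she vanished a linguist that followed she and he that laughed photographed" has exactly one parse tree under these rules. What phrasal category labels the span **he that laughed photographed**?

S

S
  S
    NP
      Pron: she
    VP
      V: vanished
      NP
        NP
          Det: a
          N: linguist
        RelC
          Rel: that
          VP
            V: followed
            NP
              Pron: she
  Conj: and
  S
    NP
      NP
        Pron: he
      RelC
        Rel: that
        VP
          V: laughed
    VP
      V: photographed
The span 'he that laughed photographed' is the S node built by S → NP VP.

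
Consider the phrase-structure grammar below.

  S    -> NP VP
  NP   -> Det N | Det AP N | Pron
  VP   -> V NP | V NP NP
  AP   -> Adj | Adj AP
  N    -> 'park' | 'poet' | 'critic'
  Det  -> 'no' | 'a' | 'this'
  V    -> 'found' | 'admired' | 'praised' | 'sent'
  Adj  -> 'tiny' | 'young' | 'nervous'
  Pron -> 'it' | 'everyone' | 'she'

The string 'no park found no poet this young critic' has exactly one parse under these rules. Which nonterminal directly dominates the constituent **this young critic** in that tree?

VP

S
  NP
    Det: no
    N: park
  VP
    V: found
    NP
      Det: no
      N: poet
    NP
      Det: this
      AP
        Adj: young
      N: critic
The span 'this young critic' is the NP node built by NP → Det AP N.
Its mother is the VP built by VP → V NP NP.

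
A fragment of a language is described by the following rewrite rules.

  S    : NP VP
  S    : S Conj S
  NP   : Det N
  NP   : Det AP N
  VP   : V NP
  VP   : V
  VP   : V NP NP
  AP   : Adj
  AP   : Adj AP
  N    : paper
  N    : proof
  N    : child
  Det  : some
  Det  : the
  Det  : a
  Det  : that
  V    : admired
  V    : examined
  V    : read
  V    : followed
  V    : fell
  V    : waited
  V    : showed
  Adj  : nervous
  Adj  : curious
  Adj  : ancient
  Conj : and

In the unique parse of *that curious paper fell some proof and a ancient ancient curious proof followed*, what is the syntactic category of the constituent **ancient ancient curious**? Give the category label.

S
  S
    NP
      Det: that
      AP
        Adj: curious
      N: paper
    VP
      V: fell
      NP
        Det: some
        N: proof
  Conj: and
  S
    NP
      Det: a
      AP
        Adj: ancient
        AP
          Adj: ancient
          AP
            Adj: curious
      N: proof
    VP
      V: followed
The span 'ancient ancient curious' is the AP node built by AP → Adj AP.

AP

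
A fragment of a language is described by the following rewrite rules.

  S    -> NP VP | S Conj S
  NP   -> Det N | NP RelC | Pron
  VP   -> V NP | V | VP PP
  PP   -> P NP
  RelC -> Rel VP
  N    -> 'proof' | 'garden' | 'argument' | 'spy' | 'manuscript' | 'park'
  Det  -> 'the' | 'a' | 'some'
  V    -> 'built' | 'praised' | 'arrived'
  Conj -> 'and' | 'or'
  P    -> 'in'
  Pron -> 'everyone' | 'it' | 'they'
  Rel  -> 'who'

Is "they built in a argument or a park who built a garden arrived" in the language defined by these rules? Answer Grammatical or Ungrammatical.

S
  S
    NP
      Pron: they
    VP
      VP
        V: built
      PP
        P: in
        NP
          Det: a
          N: argument
  Conj: or
  S
    NP
      NP
        Det: a
        N: park
      RelC
        Rel: who
        VP
          V: built
          NP
            Det: a
            N: garden
    VP
      V: arrived
Each bracket corresponds to one application of a listed rule, so the string is derivable from S.

Grammatical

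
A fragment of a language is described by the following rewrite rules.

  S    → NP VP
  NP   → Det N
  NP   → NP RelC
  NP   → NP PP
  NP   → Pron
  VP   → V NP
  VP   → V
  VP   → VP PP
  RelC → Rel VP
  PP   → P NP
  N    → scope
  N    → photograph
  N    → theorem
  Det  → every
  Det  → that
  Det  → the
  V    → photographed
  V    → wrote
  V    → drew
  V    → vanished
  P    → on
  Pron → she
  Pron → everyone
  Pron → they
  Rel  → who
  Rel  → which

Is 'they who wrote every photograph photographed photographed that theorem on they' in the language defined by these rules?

For S → NP VP, every NP-prefix leaves a non-VP remainder: after 'they' the remainder is not a VP; after 'they who wrote' the remainder is not a VP; after 'they who wrote every photograph' the remainder is not a VP.

Ungrammatical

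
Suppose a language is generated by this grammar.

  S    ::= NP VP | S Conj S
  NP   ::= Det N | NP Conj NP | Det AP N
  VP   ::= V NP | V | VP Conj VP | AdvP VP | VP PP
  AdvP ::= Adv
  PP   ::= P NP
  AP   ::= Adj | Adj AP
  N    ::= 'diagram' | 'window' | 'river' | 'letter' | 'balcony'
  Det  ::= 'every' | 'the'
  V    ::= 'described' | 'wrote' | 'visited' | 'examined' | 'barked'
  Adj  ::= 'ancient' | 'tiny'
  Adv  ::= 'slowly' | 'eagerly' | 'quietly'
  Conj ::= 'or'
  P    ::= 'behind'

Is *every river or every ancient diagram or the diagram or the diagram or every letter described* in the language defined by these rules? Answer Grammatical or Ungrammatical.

Grammatical

[S [NP [NP [Det every] [N river]] [Conj or] [NP [NP [Det every] [AP [Adj ancient]] [N diagram]] [Conj or] [NP [NP [Det the] [N diagram]] [Conj or] [NP [NP [Det the] [N diagram]] [Conj or] [NP [Det every] [N letter]]]]]] [VP [V described]]]
The bracketing above is licensed at every node by one of the given productions, with S at the root.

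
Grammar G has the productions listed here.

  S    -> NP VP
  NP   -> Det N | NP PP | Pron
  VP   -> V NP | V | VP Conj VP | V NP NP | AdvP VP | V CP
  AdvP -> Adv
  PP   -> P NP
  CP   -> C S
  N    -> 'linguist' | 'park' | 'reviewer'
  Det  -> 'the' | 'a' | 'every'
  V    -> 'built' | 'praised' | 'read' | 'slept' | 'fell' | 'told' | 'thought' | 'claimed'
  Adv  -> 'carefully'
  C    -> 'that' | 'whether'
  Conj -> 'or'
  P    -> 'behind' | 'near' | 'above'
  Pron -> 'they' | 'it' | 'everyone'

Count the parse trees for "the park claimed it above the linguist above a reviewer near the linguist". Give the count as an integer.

Two of the 5 distinct bracketings:
[S [NP [Det the] [N park]] [VP [V claimed] [NP [NP [Pron it]] [PP [P above] [NP [NP [Det the] [N linguist]] [PP [P above] [NP [NP [Det a] [N reviewer]] [PP [P near] [NP [Det the] [N linguist]]]]]]]]]]
[S [NP [Det the] [N park]] [VP [V claimed] [NP [NP [Pron it]] [PP [P above] [NP [NP [NP [Det the] [N linguist]] [PP [P above] [NP [Det a] [N reviewer]]]] [PP [P near] [NP [Det the] [N linguist]]]]]]]]
The trees differ in how a recursive rule is bracketed over the same span.

5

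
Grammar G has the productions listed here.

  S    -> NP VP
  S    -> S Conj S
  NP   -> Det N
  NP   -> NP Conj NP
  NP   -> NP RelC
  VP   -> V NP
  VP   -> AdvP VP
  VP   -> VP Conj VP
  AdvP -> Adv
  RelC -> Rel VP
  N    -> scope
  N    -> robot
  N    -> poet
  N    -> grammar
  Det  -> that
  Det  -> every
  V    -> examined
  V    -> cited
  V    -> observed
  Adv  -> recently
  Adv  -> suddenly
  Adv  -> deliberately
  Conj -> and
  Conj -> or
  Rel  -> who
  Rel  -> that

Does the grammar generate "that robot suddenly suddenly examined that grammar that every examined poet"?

A Det/Rel word can never sit immediately before a Det word in any string this grammar generates, so the substring 'that every' rules out a derivation.

Ungrammatical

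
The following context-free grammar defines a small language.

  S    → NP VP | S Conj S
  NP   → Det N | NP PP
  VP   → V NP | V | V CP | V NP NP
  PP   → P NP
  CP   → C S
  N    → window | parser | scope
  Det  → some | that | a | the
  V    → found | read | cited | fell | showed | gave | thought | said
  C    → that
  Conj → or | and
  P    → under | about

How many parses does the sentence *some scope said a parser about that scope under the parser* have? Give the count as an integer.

2

The two bracketings:
[S [NP [Det some] [N scope]] [VP [V said] [NP [NP [Det a] [N parser]] [PP [P about] [NP [NP [Det that] [N scope]] [PP [P under] [NP [Det the] [N parser]]]]]]]]
[S [NP [Det some] [N scope]] [VP [V said] [NP [NP [NP [Det a] [N parser]] [PP [P about] [NP [Det that] [N scope]]]] [PP [P under] [NP [Det the] [N parser]]]]]]
The trees differ in how a recursive rule is bracketed over the same span.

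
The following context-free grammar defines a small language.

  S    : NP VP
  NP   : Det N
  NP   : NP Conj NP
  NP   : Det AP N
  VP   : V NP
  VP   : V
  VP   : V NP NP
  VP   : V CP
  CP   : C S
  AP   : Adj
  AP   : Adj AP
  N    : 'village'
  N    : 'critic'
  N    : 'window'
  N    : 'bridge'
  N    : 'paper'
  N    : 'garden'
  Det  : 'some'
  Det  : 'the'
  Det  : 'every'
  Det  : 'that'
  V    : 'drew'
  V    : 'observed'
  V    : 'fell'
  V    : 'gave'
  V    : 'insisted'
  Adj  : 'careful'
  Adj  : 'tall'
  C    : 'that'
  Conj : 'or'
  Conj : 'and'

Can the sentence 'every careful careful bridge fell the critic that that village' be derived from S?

Ungrammatical

For S → NP VP, the only prefix that parses as NP is 'every careful careful bridge', but the remainder 'fell the critic that that village' is not a VP under these rules.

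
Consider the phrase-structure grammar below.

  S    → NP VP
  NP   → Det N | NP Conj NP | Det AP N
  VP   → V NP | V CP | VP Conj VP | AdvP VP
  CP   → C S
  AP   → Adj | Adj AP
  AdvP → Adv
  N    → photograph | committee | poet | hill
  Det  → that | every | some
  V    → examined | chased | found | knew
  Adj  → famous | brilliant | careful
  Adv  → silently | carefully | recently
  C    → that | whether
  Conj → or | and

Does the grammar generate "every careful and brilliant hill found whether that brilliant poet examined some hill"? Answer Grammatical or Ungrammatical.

Ungrammatical

An Adj word can never sit immediately before a Conj word in any string this grammar generates, so the substring 'careful and' rules out a derivation.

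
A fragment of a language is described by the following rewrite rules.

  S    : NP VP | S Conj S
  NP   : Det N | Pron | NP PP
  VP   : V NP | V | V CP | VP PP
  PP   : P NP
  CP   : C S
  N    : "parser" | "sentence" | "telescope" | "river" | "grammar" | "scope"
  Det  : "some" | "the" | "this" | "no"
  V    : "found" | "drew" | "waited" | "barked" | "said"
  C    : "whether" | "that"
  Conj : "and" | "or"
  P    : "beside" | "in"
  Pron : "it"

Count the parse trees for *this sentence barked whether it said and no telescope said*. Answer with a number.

2

The two bracketings:
[S [NP [Det this] [N sentence]] [VP [V barked] [CP [C whether] [S [S [NP [Pron it]] [VP [V said]]] [Conj and] [S [NP [Det no] [N telescope]] [VP [V said]]]]]]]
[S [S [NP [Det this] [N sentence]] [VP [V barked] [CP [C whether] [S [NP [Pron it]] [VP [V said]]]]]] [Conj and] [S [NP [Det no] [N telescope]] [VP [V said]]]]
The trees differ in how a recursive rule is bracketed over the same span.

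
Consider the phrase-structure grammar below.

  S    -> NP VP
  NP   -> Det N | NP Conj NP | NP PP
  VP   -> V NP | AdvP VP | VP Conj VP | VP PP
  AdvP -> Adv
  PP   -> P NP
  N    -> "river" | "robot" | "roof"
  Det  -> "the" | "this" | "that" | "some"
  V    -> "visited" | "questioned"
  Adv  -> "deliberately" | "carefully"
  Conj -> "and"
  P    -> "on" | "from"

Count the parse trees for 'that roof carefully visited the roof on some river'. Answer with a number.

3

Two of the 3 distinct bracketings:
[S [NP [Det that] [N roof]] [VP [AdvP [Adv carefully]] [VP [V visited] [NP [NP [Det the] [N roof]] [PP [P on] [NP [Det some] [N river]]]]]]]
[S [NP [Det that] [N roof]] [VP [AdvP [Adv carefully]] [VP [VP [V visited] [NP [Det the] [N roof]]] [PP [P on] [NP [Det some] [N river]]]]]]
The difference turns on whether NP → NP PP is used at the relevant span, versus an alternative expansion of NP.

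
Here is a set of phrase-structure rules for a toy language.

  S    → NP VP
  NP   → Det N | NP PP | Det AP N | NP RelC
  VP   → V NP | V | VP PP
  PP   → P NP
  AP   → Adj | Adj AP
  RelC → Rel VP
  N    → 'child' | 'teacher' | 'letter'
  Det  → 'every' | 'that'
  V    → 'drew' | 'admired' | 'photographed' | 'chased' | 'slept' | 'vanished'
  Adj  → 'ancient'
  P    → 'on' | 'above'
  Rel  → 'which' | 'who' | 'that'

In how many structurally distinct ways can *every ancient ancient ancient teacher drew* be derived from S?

1

[S [NP [Det every] [AP [Adj ancient] [AP [Adj ancient] [AP [Adj ancient]]]] [N teacher]] [VP [V drew]]]
No rule offers an alternative attachment or grouping for any span, so this is the only derivation.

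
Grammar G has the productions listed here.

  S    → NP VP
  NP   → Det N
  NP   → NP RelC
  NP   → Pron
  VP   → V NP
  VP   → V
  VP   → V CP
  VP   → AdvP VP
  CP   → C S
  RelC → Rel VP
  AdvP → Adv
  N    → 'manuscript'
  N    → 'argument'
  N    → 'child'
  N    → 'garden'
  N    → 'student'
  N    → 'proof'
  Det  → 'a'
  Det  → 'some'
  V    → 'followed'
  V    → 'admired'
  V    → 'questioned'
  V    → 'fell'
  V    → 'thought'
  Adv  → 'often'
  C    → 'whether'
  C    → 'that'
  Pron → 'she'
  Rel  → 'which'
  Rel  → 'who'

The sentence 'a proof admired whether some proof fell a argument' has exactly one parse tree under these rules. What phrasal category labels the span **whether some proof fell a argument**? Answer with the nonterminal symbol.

CP

[S [NP [Det a] [N proof]] [VP [V admired] [CP [C whether] [S [NP [Det some] [N proof]] [VP [V fell] [NP [Det a] [N argument]]]]]]]
The span 'whether some proof fell a argument' is the CP node built by CP → C S.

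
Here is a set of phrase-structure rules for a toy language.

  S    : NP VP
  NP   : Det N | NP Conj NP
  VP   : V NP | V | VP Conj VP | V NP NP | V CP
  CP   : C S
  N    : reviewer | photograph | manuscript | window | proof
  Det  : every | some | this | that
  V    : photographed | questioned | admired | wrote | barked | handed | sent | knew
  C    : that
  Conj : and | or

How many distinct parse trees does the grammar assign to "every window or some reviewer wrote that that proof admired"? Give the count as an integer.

1

[S [NP [NP [Det every] [N window]] [Conj or] [NP [Det some] [N reviewer]]] [VP [V wrote] [CP [C that] [S [NP [Det that] [N proof]] [VP [V admired]]]]]]
No rule offers an alternative attachment or grouping for any span, so this is the only derivation.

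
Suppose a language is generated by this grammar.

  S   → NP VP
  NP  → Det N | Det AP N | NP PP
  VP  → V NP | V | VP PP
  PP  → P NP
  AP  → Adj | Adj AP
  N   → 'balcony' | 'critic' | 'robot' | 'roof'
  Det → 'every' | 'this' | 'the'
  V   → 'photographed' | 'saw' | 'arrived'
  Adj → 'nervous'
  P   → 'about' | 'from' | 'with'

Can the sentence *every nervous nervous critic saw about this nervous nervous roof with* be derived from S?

Ungrammatical

For S → NP VP, the only prefix that parses as NP is 'every nervous nervous critic', but the remainder 'saw about this nervous nervous roof with' is not a VP under these rules.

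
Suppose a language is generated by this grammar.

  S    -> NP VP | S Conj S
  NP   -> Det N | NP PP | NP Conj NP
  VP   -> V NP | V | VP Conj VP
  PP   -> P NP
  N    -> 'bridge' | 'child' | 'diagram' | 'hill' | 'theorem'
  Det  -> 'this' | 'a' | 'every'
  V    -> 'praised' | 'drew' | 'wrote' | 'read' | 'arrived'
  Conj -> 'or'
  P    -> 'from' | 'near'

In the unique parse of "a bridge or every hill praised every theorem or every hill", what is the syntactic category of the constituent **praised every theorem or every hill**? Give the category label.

[S [NP [NP [Det a] [N bridge]] [Conj or] [NP [Det every] [N hill]]] [VP [V praised] [NP [NP [Det every] [N theorem]] [Conj or] [NP [Det every] [N hill]]]]]
The span 'praised every theorem or every hill' is the VP node built by VP → V NP.

VP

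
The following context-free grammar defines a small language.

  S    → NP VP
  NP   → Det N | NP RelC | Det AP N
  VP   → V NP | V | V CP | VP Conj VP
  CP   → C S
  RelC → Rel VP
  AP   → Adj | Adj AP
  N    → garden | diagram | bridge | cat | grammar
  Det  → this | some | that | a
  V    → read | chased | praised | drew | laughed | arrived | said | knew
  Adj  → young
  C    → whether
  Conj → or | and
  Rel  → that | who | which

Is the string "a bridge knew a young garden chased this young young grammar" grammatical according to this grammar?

Ungrammatical

For S → NP VP, the only prefix that parses as NP is 'a bridge', but the remainder 'knew a young garden chased this young young grammar' is not a VP under these rules.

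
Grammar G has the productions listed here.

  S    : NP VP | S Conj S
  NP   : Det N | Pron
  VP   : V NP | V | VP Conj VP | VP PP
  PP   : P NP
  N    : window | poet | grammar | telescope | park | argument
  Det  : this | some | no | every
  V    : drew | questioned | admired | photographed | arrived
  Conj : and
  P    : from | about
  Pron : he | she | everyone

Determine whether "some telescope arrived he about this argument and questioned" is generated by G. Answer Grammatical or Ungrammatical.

Grammatical

[S [NP [Det some] [N telescope]] [VP [VP [VP [V arrived] [NP [Pron he]]] [PP [P about] [NP [Det this] [N argument]]]] [Conj and] [VP [V questioned]]]]
Each bracket corresponds to one application of a listed rule, so the string is derivable from S.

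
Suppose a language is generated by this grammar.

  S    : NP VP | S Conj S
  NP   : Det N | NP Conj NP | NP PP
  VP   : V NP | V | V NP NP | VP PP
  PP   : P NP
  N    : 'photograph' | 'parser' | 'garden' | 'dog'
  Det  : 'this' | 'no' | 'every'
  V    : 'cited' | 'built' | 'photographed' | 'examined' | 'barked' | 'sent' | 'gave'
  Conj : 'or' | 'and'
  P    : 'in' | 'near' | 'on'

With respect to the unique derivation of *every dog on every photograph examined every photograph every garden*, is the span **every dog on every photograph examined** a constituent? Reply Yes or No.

[S [NP [NP [Det every] [N dog]] [PP [P on] [NP [Det every] [N photograph]]]] [VP [V examined] [NP [Det every] [N photograph]] [NP [Det every] [N garden]]]]
The smallest constituent containing 'every dog on every photograph examined' is the S spanning 'every dog on every photograph examined every photograph every garden'; no single node in the tree dominates exactly the given words.

No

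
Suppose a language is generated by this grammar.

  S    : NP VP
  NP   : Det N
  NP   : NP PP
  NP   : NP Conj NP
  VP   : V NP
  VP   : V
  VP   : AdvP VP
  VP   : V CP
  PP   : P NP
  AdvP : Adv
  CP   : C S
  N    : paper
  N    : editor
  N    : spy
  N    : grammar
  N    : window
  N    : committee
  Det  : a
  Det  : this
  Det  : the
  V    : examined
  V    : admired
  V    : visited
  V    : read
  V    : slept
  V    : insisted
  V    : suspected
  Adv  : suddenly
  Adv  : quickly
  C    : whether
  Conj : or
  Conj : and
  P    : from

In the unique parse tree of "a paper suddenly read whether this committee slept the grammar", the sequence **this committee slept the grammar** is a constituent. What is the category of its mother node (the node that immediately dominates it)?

CP

S
  NP
    Det: a
    N: paper
  VP
    AdvP
      Adv: suddenly
    VP
      V: read
      CP
        C: whether
        S
          NP
            Det: this
            N: committee
          VP
            V: slept
            NP
              Det: the
              N: grammar
The span 'this committee slept the grammar' is the S node built by S → NP VP.
Its mother is the CP built by CP → C S.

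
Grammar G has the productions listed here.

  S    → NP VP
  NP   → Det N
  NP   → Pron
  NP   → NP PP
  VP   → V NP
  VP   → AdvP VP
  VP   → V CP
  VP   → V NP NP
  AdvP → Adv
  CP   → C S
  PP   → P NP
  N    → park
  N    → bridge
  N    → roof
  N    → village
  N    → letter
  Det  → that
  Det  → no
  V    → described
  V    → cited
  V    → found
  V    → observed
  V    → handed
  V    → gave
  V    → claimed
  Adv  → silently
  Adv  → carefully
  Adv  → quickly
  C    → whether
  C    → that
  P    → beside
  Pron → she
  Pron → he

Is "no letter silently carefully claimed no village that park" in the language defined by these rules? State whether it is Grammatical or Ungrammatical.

Grammatical

S
  NP
    Det: no
    N: letter
  VP
    AdvP
      Adv: silently
    VP
      AdvP
        Adv: carefully
      VP
        V: claimed
        NP
          Det: no
          N: village
        NP
          Det: that
          N: park
The bracketing above is licensed at every node by one of the given productions, with S at the root.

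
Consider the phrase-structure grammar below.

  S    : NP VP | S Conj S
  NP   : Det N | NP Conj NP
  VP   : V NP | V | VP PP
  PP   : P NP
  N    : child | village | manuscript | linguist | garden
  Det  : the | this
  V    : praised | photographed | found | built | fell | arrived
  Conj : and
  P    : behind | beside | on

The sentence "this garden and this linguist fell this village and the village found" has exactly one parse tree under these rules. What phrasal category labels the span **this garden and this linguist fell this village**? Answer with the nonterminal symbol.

[S [S [NP [NP [Det this] [N garden]] [Conj and] [NP [Det this] [N linguist]]] [VP [V fell] [NP [Det this] [N village]]]] [Conj and] [S [NP [Det the] [N village]] [VP [V found]]]]
The span 'this garden and this linguist fell this village' is the S node built by S → NP VP.

S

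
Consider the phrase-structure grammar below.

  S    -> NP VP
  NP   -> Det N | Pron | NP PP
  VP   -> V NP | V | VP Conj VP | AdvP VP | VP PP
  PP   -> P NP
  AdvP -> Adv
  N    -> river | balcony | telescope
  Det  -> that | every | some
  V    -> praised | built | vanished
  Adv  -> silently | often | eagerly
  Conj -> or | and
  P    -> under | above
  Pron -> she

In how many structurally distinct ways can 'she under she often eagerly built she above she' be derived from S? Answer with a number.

Two of the 4 distinct bracketings:
[S [NP [NP [Pron she]] [PP [P under] [NP [Pron she]]]] [VP [AdvP [Adv often]] [VP [AdvP [Adv eagerly]] [VP [V built] [NP [NP [Pron she]] [PP [P above] [NP [Pron she]]]]]]]]
[S [NP [NP [Pron she]] [PP [P under] [NP [Pron she]]]] [VP [AdvP [Adv often]] [VP [AdvP [Adv eagerly]] [VP [VP [V built] [NP [Pron she]]] [PP [P above] [NP [Pron she]]]]]]]
The difference turns on whether VP → VP PP is used at the relevant span, versus an alternative expansion of VP.

4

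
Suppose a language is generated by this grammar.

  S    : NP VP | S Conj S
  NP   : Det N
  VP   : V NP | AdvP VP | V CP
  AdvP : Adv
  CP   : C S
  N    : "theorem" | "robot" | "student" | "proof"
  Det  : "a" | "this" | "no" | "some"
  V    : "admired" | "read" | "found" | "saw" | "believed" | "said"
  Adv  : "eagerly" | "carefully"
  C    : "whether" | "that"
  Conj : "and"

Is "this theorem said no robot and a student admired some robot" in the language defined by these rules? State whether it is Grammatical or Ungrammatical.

Grammatical

[S [S [NP [Det this] [N theorem]] [VP [V said] [NP [Det no] [N robot]]]] [Conj and] [S [NP [Det a] [N student]] [VP [V admired] [NP [Det some] [N robot]]]]]
Every word is introduced by a lexical rule and the phrasal rules combine the resulting categories into a single S.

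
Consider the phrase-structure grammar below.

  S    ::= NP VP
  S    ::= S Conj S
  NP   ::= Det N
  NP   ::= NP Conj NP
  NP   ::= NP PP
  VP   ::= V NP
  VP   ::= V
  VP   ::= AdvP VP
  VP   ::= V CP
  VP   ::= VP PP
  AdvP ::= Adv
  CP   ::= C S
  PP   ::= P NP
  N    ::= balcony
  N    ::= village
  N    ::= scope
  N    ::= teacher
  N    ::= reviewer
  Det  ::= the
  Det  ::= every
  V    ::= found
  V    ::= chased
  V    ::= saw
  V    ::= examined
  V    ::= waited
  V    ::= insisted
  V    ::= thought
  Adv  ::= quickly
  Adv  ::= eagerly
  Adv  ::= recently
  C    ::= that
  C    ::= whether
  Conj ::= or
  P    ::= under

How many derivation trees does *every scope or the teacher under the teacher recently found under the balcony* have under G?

4

Two of the 4 distinct bracketings:
[S [NP [NP [Det every] [N scope]] [Conj or] [NP [NP [Det the] [N teacher]] [PP [P under] [NP [Det the] [N teacher]]]]] [VP [AdvP [Adv recently]] [VP [VP [V found]] [PP [P under] [NP [Det the] [N balcony]]]]]]
[S [NP [NP [Det every] [N scope]] [Conj or] [NP [NP [Det the] [N teacher]] [PP [P under] [NP [Det the] [N teacher]]]]] [VP [VP [AdvP [Adv recently]] [VP [V found]]] [PP [P under] [NP [Det the] [N balcony]]]]]
The trees differ in how a recursive rule is bracketed over the same span.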